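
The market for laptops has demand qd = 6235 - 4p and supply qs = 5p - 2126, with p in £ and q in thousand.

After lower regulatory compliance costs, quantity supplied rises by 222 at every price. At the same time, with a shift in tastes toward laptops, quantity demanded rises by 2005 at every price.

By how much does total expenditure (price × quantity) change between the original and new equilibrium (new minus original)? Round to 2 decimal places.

+1865726.73

Solve the original market: 6235 - 4p = 5p - 2126, hence p = 929 and q = 2519.
The shock moves the curves to qd = 8240 - 4p and qs = 5p - 1904.
New equilibrium: 8240 - 4p = 5p - 1904 ⇒ 10144 = 9p ⇒ p = 10144/9 ≈ 1127.1111, q = 33584/9 ≈ 3731.5556.
Expenditure moves from 929×2519 = 2340151 to 1127.1111×3731.5556 = 4205877.7284; change = +1865726.73.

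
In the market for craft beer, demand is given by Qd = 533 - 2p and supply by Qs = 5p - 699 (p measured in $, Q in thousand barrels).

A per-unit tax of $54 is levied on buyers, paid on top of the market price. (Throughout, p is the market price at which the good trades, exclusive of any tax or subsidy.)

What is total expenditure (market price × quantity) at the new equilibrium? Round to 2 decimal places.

16676.49

Original equilibrium: 533 - 2p = 5p - 699 gives 1232 = 7p, so p = 176 and Q = 181.
Since buyers pay the price plus the tax, the effective demand curve becomes Qd = 425 - 2p.
New equilibrium: 425 - 2p = 5p - 699 ⇒ 1124 = 7p ⇒ p = 1124/7 ≈ 160.5714, Q = 727/7 ≈ 103.8571.
New expenditure = 160.5714 × 103.8571 = 16676.49.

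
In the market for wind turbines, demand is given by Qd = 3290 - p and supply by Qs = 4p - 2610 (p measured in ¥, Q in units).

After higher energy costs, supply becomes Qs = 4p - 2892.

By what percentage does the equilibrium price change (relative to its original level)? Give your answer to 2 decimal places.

+4.78

Solve the original market: 3290 - p = 4p - 2610, hence p = 1180 and Q = 2110.
The shock moves the curves to Qd = 3290 - p and Qs = 4p - 2892.
Clearing the new market: 3290 - p = 4p - 2892, so p = 1236.4 and Q = 2053.6.
%Δp = (1236.4 − 1180) / 1180 × 100 = +4.78%.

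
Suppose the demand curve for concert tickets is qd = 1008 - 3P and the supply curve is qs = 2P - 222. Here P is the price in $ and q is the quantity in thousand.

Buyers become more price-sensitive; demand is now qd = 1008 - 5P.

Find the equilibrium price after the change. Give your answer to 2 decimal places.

175.71

Solve the original market: 1008 - 3P = 2P - 222, hence P = 246 and q = 270.
The new curves are qd = 1008 - 5P (demand) and qs = 2P - 222 (supply).
New equilibrium: 1008 - 5P = 2P - 222 ⇒ 1230 = 7P ⇒ P = 1230/7 ≈ 175.7143, q = 906/7 ≈ 129.4286.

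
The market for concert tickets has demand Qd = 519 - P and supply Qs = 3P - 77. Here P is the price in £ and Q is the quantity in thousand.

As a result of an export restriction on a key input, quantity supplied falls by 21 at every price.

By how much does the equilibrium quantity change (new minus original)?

Initially, 519 - P = 3P - 77, so 596 = 4P and P = 149, Q = 370.
The new curves are Qd = 519 - P (demand) and Qs = 3P - 98 (supply).
Equate the new curves: 519 - P = 3P - 98, giving 617 = 4P, P = 154.25, Q = 364.75.
ΔQ = 364.75 − 370 = -5.25.

-5.25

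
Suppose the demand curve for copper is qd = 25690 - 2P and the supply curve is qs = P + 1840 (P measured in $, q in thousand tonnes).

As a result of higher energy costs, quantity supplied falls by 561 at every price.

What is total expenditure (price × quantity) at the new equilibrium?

76617992

Initially, 25690 - 2P = P + 1840, so 23850 = 3P and P = 7950, q = 9790.
After the shift, demand is qd = 25690 - 2P and supply is qs = P + 1279.
Setting them equal: 25690 - 2P = P + 1279 → 24411 = 3P, so P = 8137 and q = 9416.
New expenditure = 8137 × 9416 = 76617992.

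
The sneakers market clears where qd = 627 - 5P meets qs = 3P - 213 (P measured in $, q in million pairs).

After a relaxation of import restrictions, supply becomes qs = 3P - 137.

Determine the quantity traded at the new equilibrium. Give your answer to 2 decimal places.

Original equilibrium: 627 - 5P = 3P - 213 gives 840 = 8P, so P = 105 and q = 102.
After the shift, demand is qd = 627 - 5P and supply is qs = 3P - 137.
New equilibrium: 627 - 5P = 3P - 137 ⇒ 764 = 8P ⇒ P = 95.5, q = 149.5.

149.50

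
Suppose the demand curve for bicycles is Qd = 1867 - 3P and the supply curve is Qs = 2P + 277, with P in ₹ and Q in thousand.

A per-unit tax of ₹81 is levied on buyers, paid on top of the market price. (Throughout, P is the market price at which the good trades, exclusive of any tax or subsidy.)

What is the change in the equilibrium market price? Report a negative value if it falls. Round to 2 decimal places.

-48.60

Original equilibrium: 1867 - 3P = 2P + 277 gives 1590 = 5P, so P = 318 and Q = 913.
Since buyers pay the price plus the tax, the effective demand curve becomes Qd = 1624 - 3P.
Clearing the new market: 1624 - 3P = 2P + 277, so P = 269.4 and Q = 815.8.
ΔP = 269.4 − 318 = -48.60.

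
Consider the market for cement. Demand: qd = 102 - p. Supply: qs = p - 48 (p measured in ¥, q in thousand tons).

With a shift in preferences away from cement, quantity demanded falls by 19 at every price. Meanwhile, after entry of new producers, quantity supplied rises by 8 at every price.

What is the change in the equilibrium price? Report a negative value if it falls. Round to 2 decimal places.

-13.50

Solve the original market: 102 - p = p - 48, hence p = 75 and q = 27.
The new curves are qd = 83 - p (demand) and qs = p - 40 (supply).
New equilibrium: 83 - p = p - 40 ⇒ 123 = 2p ⇒ p = 61.5, q = 21.5.
Δp = 61.5 − 75 = -13.50.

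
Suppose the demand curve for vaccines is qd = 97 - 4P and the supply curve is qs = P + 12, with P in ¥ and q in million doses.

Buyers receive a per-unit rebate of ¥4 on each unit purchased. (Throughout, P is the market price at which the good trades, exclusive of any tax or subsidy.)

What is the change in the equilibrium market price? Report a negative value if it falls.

Before the shock: 97 - 4P = P + 12 ⇒ 85 = 5P ⇒ P = 17, q = 29.
Since buyers' out-of-pocket price is the market price minus the rebate, the effective demand curve becomes qd = 113 - 4P.
Clearing the new market: 113 - 4P = P + 12, so P = 20.2 and q = 32.2.
ΔP = 20.2 − 17 = +3.2.

+3.2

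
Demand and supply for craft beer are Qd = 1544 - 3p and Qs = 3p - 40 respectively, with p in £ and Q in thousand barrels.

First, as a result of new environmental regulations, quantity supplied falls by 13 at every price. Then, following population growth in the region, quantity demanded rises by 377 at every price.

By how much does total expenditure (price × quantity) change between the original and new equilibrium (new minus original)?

+108758

Before the shock: 1544 - 3p = 3p - 40 ⇒ 1584 = 6p ⇒ p = 264, Q = 752.
The shock moves the curves to Qd = 1921 - 3p and Qs = 3p - 53.
Setting them equal: 1921 - 3p = 3p - 53 → 1974 = 6p, so p = 329 and Q = 934.
Expenditure moves from 264×752 = 198528 to 329×934 = 307286; change = +108758.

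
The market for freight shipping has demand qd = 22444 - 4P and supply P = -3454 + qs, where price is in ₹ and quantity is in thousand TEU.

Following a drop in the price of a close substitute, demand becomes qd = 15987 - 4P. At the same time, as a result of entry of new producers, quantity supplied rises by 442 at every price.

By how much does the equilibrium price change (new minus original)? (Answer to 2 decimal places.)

-1379.80

Before the shock: 22444 - 4P = P + 3454 ⇒ 18990 = 5P ⇒ P = 3798, q = 7252.
The new curves are qd = 15987 - 4P (demand) and qs = P + 3896 (supply).
Equate the new curves: 15987 - 4P = P + 3896, giving 12091 = 5P, P = 2418.2, q = 6314.2.
ΔP = 2418.2 − 3798 = -1379.80.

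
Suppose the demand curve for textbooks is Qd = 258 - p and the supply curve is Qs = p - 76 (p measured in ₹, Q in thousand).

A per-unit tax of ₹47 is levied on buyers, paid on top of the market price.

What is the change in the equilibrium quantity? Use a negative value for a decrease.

-23.5

Initially, 258 - p = p - 76, so 334 = 2p and p = 167, Q = 91.
Since buyers pay the price plus the tax, the effective demand curve becomes Qd = 211 - p.
Equate the new curves: 211 - p = p - 76, giving 287 = 2p, p = 143.5, Q = 67.5.
ΔQ = 67.5 − 91 = -23.5.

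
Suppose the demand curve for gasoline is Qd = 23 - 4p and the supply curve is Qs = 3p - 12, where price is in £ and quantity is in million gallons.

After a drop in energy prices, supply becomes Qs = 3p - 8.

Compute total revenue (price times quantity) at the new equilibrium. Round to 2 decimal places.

23.41

Initially, 23 - 4p = 3p - 12, so 35 = 7p and p = 5, Q = 3.
The new curves are Qd = 23 - 4p (demand) and Qs = 3p - 8 (supply).
New equilibrium: 23 - 4p = 3p - 8 ⇒ 31 = 7p ⇒ p = 31/7 ≈ 4.4286, Q = 37/7 ≈ 5.2857.
New expenditure = 4.4286 × 5.2857 = 23.41.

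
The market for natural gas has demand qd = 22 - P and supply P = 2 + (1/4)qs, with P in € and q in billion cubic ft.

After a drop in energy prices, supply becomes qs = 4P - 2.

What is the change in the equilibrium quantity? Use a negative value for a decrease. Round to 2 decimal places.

+1.20

Solve the original market: 22 - P = 4P - 8, hence P = 6 and q = 16.
With the change applied: demand qd = 22 - P, supply qs = 4P - 2.
Clearing the new market: 22 - P = 4P - 2, so P = 4.8 and q = 17.2.
Δq = 17.2 − 16 = +1.20.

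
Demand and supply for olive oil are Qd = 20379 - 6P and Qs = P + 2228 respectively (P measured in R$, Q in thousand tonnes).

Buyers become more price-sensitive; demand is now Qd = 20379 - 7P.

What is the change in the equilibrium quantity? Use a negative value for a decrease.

-324.125

Before the shock: 20379 - 6P = P + 2228 ⇒ 18151 = 7P ⇒ P = 2593, Q = 4821.
The shock moves the curves to Qd = 20379 - 7P and Qs = P + 2228.
Setting them equal: 20379 - 7P = P + 2228 → 18151 = 8P, so P = 2268.875 and Q = 4496.875.
ΔQ = 4496.875 − 4821 = -324.125.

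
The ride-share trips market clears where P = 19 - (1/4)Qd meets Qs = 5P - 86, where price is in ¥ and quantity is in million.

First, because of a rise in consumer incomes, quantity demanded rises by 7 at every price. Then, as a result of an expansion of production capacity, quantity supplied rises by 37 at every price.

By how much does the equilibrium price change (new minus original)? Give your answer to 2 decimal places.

Original equilibrium: 76 - 4P = 5P - 86 gives 162 = 9P, so P = 18 and Q = 4.
After the shift, demand is Qd = 83 - 4P and supply is Qs = 5P - 49.
Clearing the new market: 83 - 4P = 5P - 49, so P = 44/3 ≈ 14.6667 and Q = 73/3 ≈ 24.3333.
ΔP = 14.6667 − 18 = -3.33.

-3.33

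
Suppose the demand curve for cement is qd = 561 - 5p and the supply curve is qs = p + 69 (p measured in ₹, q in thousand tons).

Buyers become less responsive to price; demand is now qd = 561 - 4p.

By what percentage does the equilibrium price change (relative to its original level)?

+20

Initially, 561 - 5p = p + 69, so 492 = 6p and p = 82, q = 151.
The shock moves the curves to qd = 561 - 4p and qs = p + 69.
Equate the new curves: 561 - 4p = p + 69, giving 492 = 5p, p = 98.4, q = 167.4.
%Δp = (98.4 − 82) / 82 × 100 = +20%.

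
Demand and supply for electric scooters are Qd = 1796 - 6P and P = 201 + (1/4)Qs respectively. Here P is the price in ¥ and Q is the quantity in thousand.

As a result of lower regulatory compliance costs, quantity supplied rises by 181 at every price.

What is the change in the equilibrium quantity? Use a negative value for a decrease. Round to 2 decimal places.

+108.60

Initially, 1796 - 6P = 4P - 804, so 2600 = 10P and P = 260, Q = 236.
The shock moves the curves to Qd = 1796 - 6P and Qs = 4P - 623.
Clearing the new market: 1796 - 6P = 4P - 623, so P = 241.9 and Q = 344.6.
ΔQ = 344.6 − 236 = +108.60.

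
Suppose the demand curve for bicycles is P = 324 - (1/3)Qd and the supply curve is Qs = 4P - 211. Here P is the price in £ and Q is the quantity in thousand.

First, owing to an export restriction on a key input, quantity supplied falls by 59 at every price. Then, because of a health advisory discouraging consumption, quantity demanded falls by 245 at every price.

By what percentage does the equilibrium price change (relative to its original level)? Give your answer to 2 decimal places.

Original equilibrium: 972 - 3P = 4P - 211 gives 1183 = 7P, so P = 169 and Q = 465.
After the shift, demand is Qd = 727 - 3P and supply is Qs = 4P - 270.
Clearing the new market: 727 - 3P = 4P - 270, so P = 997/7 ≈ 142.4286 and Q = 2098/7 ≈ 299.7143.
%ΔP = (142.4286 − 169) / 169 × 100 = -15.72%.

-15.72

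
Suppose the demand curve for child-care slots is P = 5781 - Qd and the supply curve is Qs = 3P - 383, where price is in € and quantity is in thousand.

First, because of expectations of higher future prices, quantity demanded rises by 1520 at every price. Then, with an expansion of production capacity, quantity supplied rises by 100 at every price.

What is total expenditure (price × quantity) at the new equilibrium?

Solve the original market: 5781 - P = 3P - 383, hence P = 1541 and Q = 4240.
The new curves are Qd = 7301 - P (demand) and Qs = 3P - 283 (supply).
Setting them equal: 7301 - P = 3P - 283 → 7584 = 4P, so P = 1896 and Q = 5405.
New expenditure = 1896 × 5405 = 10247880.

10247880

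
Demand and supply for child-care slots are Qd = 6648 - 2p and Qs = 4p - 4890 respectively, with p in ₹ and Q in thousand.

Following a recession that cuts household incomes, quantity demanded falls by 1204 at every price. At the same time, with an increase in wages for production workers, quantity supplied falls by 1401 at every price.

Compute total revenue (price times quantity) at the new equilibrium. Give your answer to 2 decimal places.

Original equilibrium: 6648 - 2p = 4p - 4890 gives 11538 = 6p, so p = 1923 and Q = 2802.
The new curves are Qd = 5444 - 2p (demand) and Qs = 4p - 6291 (supply).
Setting them equal: 5444 - 2p = 4p - 6291 → 11735 = 6p, so p = 11735/6 ≈ 1955.8333 and Q = 4597/3 ≈ 1532.3333.
New expenditure = 1955.8333 × 1532.3333 = 2996988.61.

2996988.61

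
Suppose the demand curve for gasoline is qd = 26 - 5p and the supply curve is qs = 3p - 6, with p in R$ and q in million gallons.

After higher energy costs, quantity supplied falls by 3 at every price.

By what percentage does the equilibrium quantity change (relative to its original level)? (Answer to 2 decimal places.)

Solve the original market: 26 - 5p = 3p - 6, hence p = 4 and q = 6.
The shock moves the curves to qd = 26 - 5p and qs = 3p - 9.
Clearing the new market: 26 - 5p = 3p - 9, so p = 4.375 and q = 4.125.
%Δq = (4.125 − 6) / 6 × 100 = -31.25%.

-31.25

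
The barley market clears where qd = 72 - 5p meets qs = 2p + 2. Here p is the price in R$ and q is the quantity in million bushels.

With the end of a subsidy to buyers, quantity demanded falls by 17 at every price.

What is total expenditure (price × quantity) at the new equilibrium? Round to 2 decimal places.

129.80

Initially, 72 - 5p = 2p + 2, so 70 = 7p and p = 10, q = 22.
After the shift, demand is qd = 55 - 5p and supply is qs = 2p + 2.
New equilibrium: 55 - 5p = 2p + 2 ⇒ 53 = 7p ⇒ p = 53/7 ≈ 7.5714, q = 120/7 ≈ 17.1429.
New expenditure = 7.5714 × 17.1429 = 129.80.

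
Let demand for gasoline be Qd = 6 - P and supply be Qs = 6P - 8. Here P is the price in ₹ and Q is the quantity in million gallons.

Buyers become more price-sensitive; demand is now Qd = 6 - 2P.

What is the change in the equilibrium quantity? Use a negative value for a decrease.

-1.5

Initially, 6 - P = 6P - 8, so 14 = 7P and P = 2, Q = 4.
With the change applied: demand Qd = 6 - 2P, supply Qs = 6P - 8.
New equilibrium: 6 - 2P = 6P - 8 ⇒ 14 = 8P ⇒ P = 1.75, Q = 2.5.
ΔQ = 2.5 − 4 = -1.5.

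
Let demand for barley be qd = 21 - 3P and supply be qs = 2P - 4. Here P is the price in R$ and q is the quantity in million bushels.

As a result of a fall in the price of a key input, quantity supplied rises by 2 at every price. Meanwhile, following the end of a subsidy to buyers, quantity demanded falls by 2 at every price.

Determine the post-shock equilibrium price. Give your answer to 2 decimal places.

Original equilibrium: 21 - 3P = 2P - 4 gives 25 = 5P, so P = 5 and q = 6.
The shock moves the curves to qd = 19 - 3P and qs = 2P - 2.
Equate the new curves: 19 - 3P = 2P - 2, giving 21 = 5P, P = 4.2, q = 6.4.

4.20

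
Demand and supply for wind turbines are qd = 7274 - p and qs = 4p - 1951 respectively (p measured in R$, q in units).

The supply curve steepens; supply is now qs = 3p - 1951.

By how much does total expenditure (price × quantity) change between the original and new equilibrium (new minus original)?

Initially, 7274 - p = 4p - 1951, so 9225 = 5p and p = 1845, q = 5429.
The new curves are qd = 7274 - p (demand) and qs = 3p - 1951 (supply).
New equilibrium: 7274 - p = 3p - 1951 ⇒ 9225 = 4p ⇒ p = 2306.25, q = 4967.75.
Expenditure moves from 1845×5429 = 10016505 to 2306.25×4967.75 = 11456873.4375; change = +1440368.4375.

+1440368.4375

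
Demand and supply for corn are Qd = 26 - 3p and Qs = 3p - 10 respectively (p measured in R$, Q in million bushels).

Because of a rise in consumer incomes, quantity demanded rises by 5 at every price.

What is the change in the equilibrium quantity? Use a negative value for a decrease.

Initially, 26 - 3p = 3p - 10, so 36 = 6p and p = 6, Q = 8.
With the change applied: demand Qd = 31 - 3p, supply Qs = 3p - 10.
Setting them equal: 31 - 3p = 3p - 10 → 41 = 6p, so p = 41/6 ≈ 6.8333 and Q = 10.5.
ΔQ = 10.5 − 8 = +2.5.

+2.5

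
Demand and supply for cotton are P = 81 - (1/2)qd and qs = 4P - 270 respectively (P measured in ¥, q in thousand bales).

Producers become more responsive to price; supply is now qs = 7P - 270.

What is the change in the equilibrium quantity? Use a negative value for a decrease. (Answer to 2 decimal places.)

Initially, 162 - 2P = 4P - 270, so 432 = 6P and P = 72, q = 18.
With the change applied: demand qd = 162 - 2P, supply qs = 7P - 270.
Clearing the new market: 162 - 2P = 7P - 270, so P = 48 and q = 66.
Δq = 66 − 18 = +48.00.

+48.00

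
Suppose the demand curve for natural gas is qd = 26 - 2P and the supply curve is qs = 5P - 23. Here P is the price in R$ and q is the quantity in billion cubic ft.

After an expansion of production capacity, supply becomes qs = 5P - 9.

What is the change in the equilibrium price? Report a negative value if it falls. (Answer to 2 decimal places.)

-2.00

Initially, 26 - 2P = 5P - 23, so 49 = 7P and P = 7, q = 12.
With the change applied: demand qd = 26 - 2P, supply qs = 5P - 9.
Clearing the new market: 26 - 2P = 5P - 9, so P = 5 and q = 16.
ΔP = 5 − 7 = -2.00.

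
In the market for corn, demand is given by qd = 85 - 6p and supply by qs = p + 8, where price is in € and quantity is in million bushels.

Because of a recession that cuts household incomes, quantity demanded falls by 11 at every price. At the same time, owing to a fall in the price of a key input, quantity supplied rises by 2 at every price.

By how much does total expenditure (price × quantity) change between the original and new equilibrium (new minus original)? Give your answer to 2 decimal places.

Original equilibrium: 85 - 6p = p + 8 gives 77 = 7p, so p = 11 and q = 19.
After the shift, demand is qd = 74 - 6p and supply is qs = p + 10.
Equate the new curves: 74 - 6p = p + 10, giving 64 = 7p, p = 64/7 ≈ 9.1429, q = 134/7 ≈ 19.1429.
Expenditure moves from 11×19 = 209 to 9.1429×19.1429 = 175.0204; change = -33.98.

-33.98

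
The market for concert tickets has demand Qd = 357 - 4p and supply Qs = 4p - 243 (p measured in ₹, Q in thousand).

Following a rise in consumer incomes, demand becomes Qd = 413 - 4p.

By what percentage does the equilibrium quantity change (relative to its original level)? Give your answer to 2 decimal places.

Solve the original market: 357 - 4p = 4p - 243, hence p = 75 and Q = 57.
The new curves are Qd = 413 - 4p (demand) and Qs = 4p - 243 (supply).
Setting them equal: 413 - 4p = 4p - 243 → 656 = 8p, so p = 82 and Q = 85.
%ΔQ = (85 − 57) / 57 × 100 = +49.12%.

+49.12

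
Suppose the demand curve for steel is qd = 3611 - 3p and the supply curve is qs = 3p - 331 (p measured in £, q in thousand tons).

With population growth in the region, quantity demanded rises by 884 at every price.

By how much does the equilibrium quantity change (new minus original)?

+442

Solve the original market: 3611 - 3p = 3p - 331, hence p = 657 and q = 1640.
After the shift, demand is qd = 4495 - 3p and supply is qs = 3p - 331.
Setting them equal: 4495 - 3p = 3p - 331 → 4826 = 6p, so p = 2413/3 ≈ 804.3333 and q = 2082.
Δq = 2082 − 1640 = +442.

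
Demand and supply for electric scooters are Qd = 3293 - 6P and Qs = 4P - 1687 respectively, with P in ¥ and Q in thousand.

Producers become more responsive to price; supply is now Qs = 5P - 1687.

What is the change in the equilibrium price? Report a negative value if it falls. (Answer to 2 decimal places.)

-45.27

Before the shock: 3293 - 6P = 4P - 1687 ⇒ 4980 = 10P ⇒ P = 498, Q = 305.
With the change applied: demand Qd = 3293 - 6P, supply Qs = 5P - 1687.
Equate the new curves: 3293 - 6P = 5P - 1687, giving 4980 = 11P, P = 4980/11 ≈ 452.7273, Q = 6343/11 ≈ 576.6364.
ΔP = 452.7273 − 498 = -45.27.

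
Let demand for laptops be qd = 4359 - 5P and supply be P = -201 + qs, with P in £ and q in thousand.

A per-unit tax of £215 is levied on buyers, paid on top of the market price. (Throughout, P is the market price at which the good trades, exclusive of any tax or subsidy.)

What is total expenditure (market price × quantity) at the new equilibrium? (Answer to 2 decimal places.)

367305.19

Before the shock: 4359 - 5P = P + 201 ⇒ 4158 = 6P ⇒ P = 693, q = 894.
Since buyers pay the price plus the tax, the effective demand curve becomes qd = 3284 - 5P.
New equilibrium: 3284 - 5P = P + 201 ⇒ 3083 = 6P ⇒ P = 3083/6 ≈ 513.8333, q = 4289/6 ≈ 714.8333.
New expenditure = 513.8333 × 714.8333 = 367305.19.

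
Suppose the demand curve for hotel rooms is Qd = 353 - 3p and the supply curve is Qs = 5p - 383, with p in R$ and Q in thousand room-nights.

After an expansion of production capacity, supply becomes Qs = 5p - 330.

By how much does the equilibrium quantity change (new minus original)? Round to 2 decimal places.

+19.88

Initially, 353 - 3p = 5p - 383, so 736 = 8p and p = 92, Q = 77.
The shock moves the curves to Qd = 353 - 3p and Qs = 5p - 330.
Setting them equal: 353 - 3p = 5p - 330 → 683 = 8p, so p = 85.375 and Q = 96.875.
ΔQ = 96.875 − 77 = +19.88.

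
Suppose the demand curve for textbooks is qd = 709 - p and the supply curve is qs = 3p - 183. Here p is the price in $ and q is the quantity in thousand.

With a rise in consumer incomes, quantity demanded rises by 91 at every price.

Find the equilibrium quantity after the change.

Before the shock: 709 - p = 3p - 183 ⇒ 892 = 4p ⇒ p = 223, q = 486.
With the change applied: demand qd = 800 - p, supply qs = 3p - 183.
Clearing the new market: 800 - p = 3p - 183, so p = 245.75 and q = 554.25.

554.25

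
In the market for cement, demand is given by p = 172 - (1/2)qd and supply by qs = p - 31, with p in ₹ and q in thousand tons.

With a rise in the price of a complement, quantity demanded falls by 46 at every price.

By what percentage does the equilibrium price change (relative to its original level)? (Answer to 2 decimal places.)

-12.27

Original equilibrium: 344 - 2p = p - 31 gives 375 = 3p, so p = 125 and q = 94.
With the change applied: demand qd = 298 - 2p, supply qs = p - 31.
Clearing the new market: 298 - 2p = p - 31, so p = 329/3 ≈ 109.6667 and q = 236/3 ≈ 78.6667.
%Δp = (109.6667 − 125) / 125 × 100 = -12.27%.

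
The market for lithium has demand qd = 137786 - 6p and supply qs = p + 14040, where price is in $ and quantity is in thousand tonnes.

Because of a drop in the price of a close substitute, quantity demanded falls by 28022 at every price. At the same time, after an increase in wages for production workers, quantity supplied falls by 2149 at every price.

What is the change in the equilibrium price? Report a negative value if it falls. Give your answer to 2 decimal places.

-3696.14

Before the shock: 137786 - 6p = p + 14040 ⇒ 123746 = 7p ⇒ p = 17678, q = 31718.
The shock moves the curves to qd = 109764 - 6p and qs = p + 11891.
Equate the new curves: 109764 - 6p = p + 11891, giving 97873 = 7p, p = 97873/7 ≈ 13981.8571, q = 181110/7 ≈ 25872.8571.
Δp = 13981.8571 − 17678 = -3696.14.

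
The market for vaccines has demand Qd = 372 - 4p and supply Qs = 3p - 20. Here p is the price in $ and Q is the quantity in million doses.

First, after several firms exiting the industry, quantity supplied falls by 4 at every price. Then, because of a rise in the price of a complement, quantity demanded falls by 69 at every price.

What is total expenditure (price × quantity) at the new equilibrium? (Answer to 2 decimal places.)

5425.53

Initially, 372 - 4p = 3p - 20, so 392 = 7p and p = 56, Q = 148.
After the shift, demand is Qd = 303 - 4p and supply is Qs = 3p - 24.
Equate the new curves: 303 - 4p = 3p - 24, giving 327 = 7p, p = 327/7 ≈ 46.7143, Q = 813/7 ≈ 116.1429.
New expenditure = 46.7143 × 116.1429 = 5425.53.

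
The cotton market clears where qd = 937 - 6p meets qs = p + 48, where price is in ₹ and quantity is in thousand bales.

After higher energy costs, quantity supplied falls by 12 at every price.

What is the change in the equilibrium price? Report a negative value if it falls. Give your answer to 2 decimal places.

+1.71

Solve the original market: 937 - 6p = p + 48, hence p = 127 and q = 175.
The new curves are qd = 937 - 6p (demand) and qs = p + 36 (supply).
New equilibrium: 937 - 6p = p + 36 ⇒ 901 = 7p ⇒ p = 901/7 ≈ 128.7143, q = 1153/7 ≈ 164.7143.
Δp = 128.7143 − 127 = +1.71.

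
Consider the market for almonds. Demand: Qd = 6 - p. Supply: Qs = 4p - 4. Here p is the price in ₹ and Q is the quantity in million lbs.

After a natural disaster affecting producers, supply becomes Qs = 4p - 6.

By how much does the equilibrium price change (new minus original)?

Solve the original market: 6 - p = 4p - 4, hence p = 2 and Q = 4.
With the change applied: demand Qd = 6 - p, supply Qs = 4p - 6.
Equate the new curves: 6 - p = 4p - 6, giving 12 = 5p, p = 2.4, Q = 3.6.
Δp = 2.4 − 2 = +0.4.

+0.4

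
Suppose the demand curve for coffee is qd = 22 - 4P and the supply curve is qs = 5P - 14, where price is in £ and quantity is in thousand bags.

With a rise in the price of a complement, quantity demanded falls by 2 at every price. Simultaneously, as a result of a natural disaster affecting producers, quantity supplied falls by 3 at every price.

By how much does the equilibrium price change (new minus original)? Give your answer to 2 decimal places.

+0.11

Initially, 22 - 4P = 5P - 14, so 36 = 9P and P = 4, q = 6.
The shock moves the curves to qd = 20 - 4P and qs = 5P - 17.
New equilibrium: 20 - 4P = 5P - 17 ⇒ 37 = 9P ⇒ P = 37/9 ≈ 4.1111, q = 32/9 ≈ 3.5556.
ΔP = 4.1111 − 4 = +0.11.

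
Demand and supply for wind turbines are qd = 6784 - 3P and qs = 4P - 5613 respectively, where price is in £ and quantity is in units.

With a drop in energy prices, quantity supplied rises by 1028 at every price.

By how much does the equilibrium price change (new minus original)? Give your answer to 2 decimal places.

Before the shock: 6784 - 3P = 4P - 5613 ⇒ 12397 = 7P ⇒ P = 1771, q = 1471.
The new curves are qd = 6784 - 3P (demand) and qs = 4P - 4585 (supply).
Equate the new curves: 6784 - 3P = 4P - 4585, giving 11369 = 7P, P = 11369/7 ≈ 1624.1429, q = 13381/7 ≈ 1911.5714.
ΔP = 1624.1429 − 1771 = -146.86.

-146.86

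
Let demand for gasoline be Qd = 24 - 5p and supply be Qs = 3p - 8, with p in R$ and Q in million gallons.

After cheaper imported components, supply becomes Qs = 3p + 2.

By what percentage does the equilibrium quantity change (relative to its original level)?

Original equilibrium: 24 - 5p = 3p - 8 gives 32 = 8p, so p = 4 and Q = 4.
With the change applied: demand Qd = 24 - 5p, supply Qs = 3p + 2.
Clearing the new market: 24 - 5p = 3p + 2, so p = 2.75 and Q = 10.25.
%ΔQ = (10.25 − 4) / 4 × 100 = +156.25%.

+156.25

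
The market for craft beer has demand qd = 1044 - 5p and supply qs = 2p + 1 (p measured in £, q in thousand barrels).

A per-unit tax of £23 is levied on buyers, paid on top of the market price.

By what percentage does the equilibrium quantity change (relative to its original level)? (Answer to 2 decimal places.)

Before the shock: 1044 - 5p = 2p + 1 ⇒ 1043 = 7p ⇒ p = 149, q = 299.
Since buyers pay the price plus the tax, the effective demand curve becomes qd = 929 - 5p.
Setting them equal: 929 - 5p = 2p + 1 → 928 = 7p, so p = 928/7 ≈ 132.5714 and q = 1863/7 ≈ 266.1429.
%Δq = (266.1429 − 299) / 299 × 100 = -10.99%.

-10.99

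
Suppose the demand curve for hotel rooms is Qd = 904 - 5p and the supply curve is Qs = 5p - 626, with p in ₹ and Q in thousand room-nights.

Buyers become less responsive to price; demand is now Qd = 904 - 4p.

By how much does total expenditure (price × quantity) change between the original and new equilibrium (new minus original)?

Initially, 904 - 5p = 5p - 626, so 1530 = 10p and p = 153, Q = 139.
After the shift, demand is Qd = 904 - 4p and supply is Qs = 5p - 626.
Setting them equal: 904 - 4p = 5p - 626 → 1530 = 9p, so p = 170 and Q = 224.
Expenditure moves from 153×139 = 21267 to 170×224 = 38080; change = +16813.

+16813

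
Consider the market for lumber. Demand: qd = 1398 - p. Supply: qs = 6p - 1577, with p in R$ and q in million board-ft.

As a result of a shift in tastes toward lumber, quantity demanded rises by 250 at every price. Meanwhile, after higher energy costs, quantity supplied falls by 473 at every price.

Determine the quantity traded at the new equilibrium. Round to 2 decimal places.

1119.71

Original equilibrium: 1398 - p = 6p - 1577 gives 2975 = 7p, so p = 425 and q = 973.
With the change applied: demand qd = 1648 - p, supply qs = 6p - 2050.
Setting them equal: 1648 - p = 6p - 2050 → 3698 = 7p, so p = 3698/7 ≈ 528.2857 and q = 7838/7 ≈ 1119.7143.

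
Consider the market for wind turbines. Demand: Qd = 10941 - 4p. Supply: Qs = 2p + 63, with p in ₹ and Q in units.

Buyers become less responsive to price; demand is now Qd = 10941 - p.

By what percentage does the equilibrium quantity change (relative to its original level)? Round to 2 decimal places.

Initially, 10941 - 4p = 2p + 63, so 10878 = 6p and p = 1813, Q = 3689.
With the change applied: demand Qd = 10941 - p, supply Qs = 2p + 63.
New equilibrium: 10941 - p = 2p + 63 ⇒ 10878 = 3p ⇒ p = 3626, Q = 7315.
%ΔQ = (7315 − 3689) / 3689 × 100 = +98.29%.

+98.29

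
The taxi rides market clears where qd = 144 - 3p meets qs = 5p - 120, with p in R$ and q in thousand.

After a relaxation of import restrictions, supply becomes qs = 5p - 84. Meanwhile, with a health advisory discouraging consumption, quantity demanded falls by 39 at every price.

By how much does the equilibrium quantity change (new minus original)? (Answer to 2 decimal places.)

Original equilibrium: 144 - 3p = 5p - 120 gives 264 = 8p, so p = 33 and q = 45.
With the change applied: demand qd = 105 - 3p, supply qs = 5p - 84.
Setting them equal: 105 - 3p = 5p - 84 → 189 = 8p, so p = 23.625 and q = 34.125.
Δq = 34.125 − 45 = -10.88.

-10.88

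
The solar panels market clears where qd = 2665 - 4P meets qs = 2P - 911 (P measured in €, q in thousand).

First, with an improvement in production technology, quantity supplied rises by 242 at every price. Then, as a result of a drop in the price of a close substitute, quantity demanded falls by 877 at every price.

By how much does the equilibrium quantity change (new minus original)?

-131

Original equilibrium: 2665 - 4P = 2P - 911 gives 3576 = 6P, so P = 596 and q = 281.
The shock moves the curves to qd = 1788 - 4P and qs = 2P - 669.
Clearing the new market: 1788 - 4P = 2P - 669, so P = 409.5 and q = 150.
Δq = 150 − 281 = -131.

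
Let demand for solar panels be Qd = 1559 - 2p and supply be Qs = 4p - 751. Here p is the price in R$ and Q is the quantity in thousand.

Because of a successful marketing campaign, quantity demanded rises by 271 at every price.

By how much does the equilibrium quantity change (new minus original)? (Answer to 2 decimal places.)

+180.67

Original equilibrium: 1559 - 2p = 4p - 751 gives 2310 = 6p, so p = 385 and Q = 789.
The shock moves the curves to Qd = 1830 - 2p and Qs = 4p - 751.
Clearing the new market: 1830 - 2p = 4p - 751, so p = 2581/6 ≈ 430.1667 and Q = 2909/3 ≈ 969.6667.
ΔQ = 969.6667 − 789 = +180.67.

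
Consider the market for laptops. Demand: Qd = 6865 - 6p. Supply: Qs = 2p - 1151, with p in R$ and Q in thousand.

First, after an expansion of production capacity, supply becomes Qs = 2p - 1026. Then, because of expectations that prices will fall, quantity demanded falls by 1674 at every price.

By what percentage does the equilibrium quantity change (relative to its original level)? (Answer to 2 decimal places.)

-38.07

Original equilibrium: 6865 - 6p = 2p - 1151 gives 8016 = 8p, so p = 1002 and Q = 853.
The shock moves the curves to Qd = 5191 - 6p and Qs = 2p - 1026.
Setting them equal: 5191 - 6p = 2p - 1026 → 6217 = 8p, so p = 777.125 and Q = 528.25.
%ΔQ = (528.25 − 853) / 853 × 100 = -38.07%.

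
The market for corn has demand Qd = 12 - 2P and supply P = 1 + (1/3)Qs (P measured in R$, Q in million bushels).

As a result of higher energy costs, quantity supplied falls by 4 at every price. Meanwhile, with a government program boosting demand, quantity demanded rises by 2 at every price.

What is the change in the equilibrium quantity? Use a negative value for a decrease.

-0.4

Before the shock: 12 - 2P = 3P - 3 ⇒ 15 = 5P ⇒ P = 3, Q = 6.
With the change applied: demand Qd = 14 - 2P, supply Qs = 3P - 7.
Clearing the new market: 14 - 2P = 3P - 7, so P = 4.2 and Q = 5.6.
ΔQ = 5.6 − 6 = -0.4.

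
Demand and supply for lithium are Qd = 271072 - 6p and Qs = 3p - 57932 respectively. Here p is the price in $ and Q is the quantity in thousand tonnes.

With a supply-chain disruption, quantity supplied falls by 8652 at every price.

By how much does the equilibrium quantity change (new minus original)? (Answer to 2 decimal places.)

-5768.00

Solve the original market: 271072 - 6p = 3p - 57932, hence p = 36556 and Q = 51736.
The shock moves the curves to Qd = 271072 - 6p and Qs = 3p - 66584.
New equilibrium: 271072 - 6p = 3p - 66584 ⇒ 337656 = 9p ⇒ p = 112552/3 ≈ 37517.3333, Q = 45968.
ΔQ = 45968 − 51736 = -5768.00.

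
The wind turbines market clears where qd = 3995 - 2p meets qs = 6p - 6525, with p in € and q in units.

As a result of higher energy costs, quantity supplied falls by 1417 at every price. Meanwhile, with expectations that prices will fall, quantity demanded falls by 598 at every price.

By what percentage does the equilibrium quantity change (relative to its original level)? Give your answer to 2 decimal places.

Initially, 3995 - 2p = 6p - 6525, so 10520 = 8p and p = 1315, q = 1365.
With the change applied: demand qd = 3397 - 2p, supply qs = 6p - 7942.
New equilibrium: 3397 - 2p = 6p - 7942 ⇒ 11339 = 8p ⇒ p = 1417.375, q = 562.25.
%Δq = (562.25 − 1365) / 1365 × 100 = -58.81%.

-58.81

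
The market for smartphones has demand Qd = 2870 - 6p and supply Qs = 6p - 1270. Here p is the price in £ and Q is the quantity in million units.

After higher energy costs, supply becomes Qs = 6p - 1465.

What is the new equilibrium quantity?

702.5

Initially, 2870 - 6p = 6p - 1270, so 4140 = 12p and p = 345, Q = 800.
The new curves are Qd = 2870 - 6p (demand) and Qs = 6p - 1465 (supply).
Clearing the new market: 2870 - 6p = 6p - 1465, so p = 361.25 and Q = 702.5.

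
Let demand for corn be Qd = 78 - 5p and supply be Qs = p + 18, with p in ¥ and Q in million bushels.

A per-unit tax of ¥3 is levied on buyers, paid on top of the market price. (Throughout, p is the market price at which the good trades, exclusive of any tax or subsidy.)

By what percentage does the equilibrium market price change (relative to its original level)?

-25

Initially, 78 - 5p = p + 18, so 60 = 6p and p = 10, Q = 28.
Since buyers pay the price plus the tax, the effective demand curve becomes Qd = 63 - 5p.
New equilibrium: 63 - 5p = p + 18 ⇒ 45 = 6p ⇒ p = 7.5, Q = 25.5.
%Δp = (7.5 − 10) / 10 × 100 = -25%.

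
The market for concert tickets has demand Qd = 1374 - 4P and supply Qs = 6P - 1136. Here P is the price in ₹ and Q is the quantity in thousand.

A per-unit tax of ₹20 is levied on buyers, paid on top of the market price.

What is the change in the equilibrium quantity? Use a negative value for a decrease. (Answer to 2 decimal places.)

-48.00

Initially, 1374 - 4P = 6P - 1136, so 2510 = 10P and P = 251, Q = 370.
Since buyers pay the price plus the tax, the effective demand curve becomes Qd = 1294 - 4P.
New equilibrium: 1294 - 4P = 6P - 1136 ⇒ 2430 = 10P ⇒ P = 243, Q = 322.
ΔQ = 322 − 370 = -48.00.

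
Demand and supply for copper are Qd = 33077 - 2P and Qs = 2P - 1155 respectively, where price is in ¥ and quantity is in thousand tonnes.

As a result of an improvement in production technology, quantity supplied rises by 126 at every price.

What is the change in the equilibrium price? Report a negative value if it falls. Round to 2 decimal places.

-31.50

Before the shock: 33077 - 2P = 2P - 1155 ⇒ 34232 = 4P ⇒ P = 8558, Q = 15961.
With the change applied: demand Qd = 33077 - 2P, supply Qs = 2P - 1029.
New equilibrium: 33077 - 2P = 2P - 1029 ⇒ 34106 = 4P ⇒ P = 8526.5, Q = 16024.
ΔP = 8526.5 − 8558 = -31.50.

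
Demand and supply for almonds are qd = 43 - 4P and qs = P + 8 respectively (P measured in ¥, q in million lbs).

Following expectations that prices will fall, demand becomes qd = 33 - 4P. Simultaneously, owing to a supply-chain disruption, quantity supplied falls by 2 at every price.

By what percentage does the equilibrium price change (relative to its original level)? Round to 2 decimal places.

Solve the original market: 43 - 4P = P + 8, hence P = 7 and q = 15.
The new curves are qd = 33 - 4P (demand) and qs = P + 6 (supply).
Equate the new curves: 33 - 4P = P + 6, giving 27 = 5P, P = 5.4, q = 11.4.
%ΔP = (5.4 − 7) / 7 × 100 = -22.86%.

-22.86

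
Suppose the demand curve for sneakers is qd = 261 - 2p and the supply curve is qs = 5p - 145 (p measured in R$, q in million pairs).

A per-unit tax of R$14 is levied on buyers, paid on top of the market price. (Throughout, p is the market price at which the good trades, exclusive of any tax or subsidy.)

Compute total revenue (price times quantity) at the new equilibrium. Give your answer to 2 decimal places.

6750.00

Before the shock: 261 - 2p = 5p - 145 ⇒ 406 = 7p ⇒ p = 58, q = 145.
Since buyers pay the price plus the tax, the effective demand curve becomes qd = 233 - 2p.
Equate the new curves: 233 - 2p = 5p - 145, giving 378 = 7p, p = 54, q = 125.
New expenditure = 54 × 125 = 6750.00.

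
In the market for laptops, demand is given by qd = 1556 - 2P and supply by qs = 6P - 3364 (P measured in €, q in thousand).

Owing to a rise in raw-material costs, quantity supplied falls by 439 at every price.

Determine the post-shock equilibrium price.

Initially, 1556 - 2P = 6P - 3364, so 4920 = 8P and P = 615, q = 326.
The shock moves the curves to qd = 1556 - 2P and qs = 6P - 3803.
Equate the new curves: 1556 - 2P = 6P - 3803, giving 5359 = 8P, P = 669.875, q = 216.25.

669.875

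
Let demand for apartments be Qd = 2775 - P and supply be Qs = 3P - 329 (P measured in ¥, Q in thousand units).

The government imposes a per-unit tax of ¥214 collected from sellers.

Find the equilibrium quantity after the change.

Initially, 2775 - P = 3P - 329, so 3104 = 4P and P = 776, Q = 1999.
Since sellers keep the price net of the tax, the effective supply curve becomes Qs = 3P - 971.
Setting them equal: 2775 - P = 3P - 971 → 3746 = 4P, so P = 936.5 and Q = 1838.5.

1838.5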